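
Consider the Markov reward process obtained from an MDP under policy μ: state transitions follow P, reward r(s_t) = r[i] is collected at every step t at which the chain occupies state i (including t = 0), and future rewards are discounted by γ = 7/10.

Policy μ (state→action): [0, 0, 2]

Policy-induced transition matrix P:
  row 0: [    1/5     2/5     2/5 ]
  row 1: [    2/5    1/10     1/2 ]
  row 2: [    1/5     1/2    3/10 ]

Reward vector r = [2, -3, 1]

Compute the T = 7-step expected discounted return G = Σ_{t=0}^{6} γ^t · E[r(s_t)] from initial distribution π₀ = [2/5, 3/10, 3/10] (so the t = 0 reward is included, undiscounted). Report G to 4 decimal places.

G = 0.0154

t=0: π = [0.4000, 0.3000, 0.3000], E[r] = 0.2000, γ^t·E[r] = 0.200000, running G = 0.200000
t=1: π = [0.2600, 0.3400, 0.4000], E[r] = -0.1000, γ^t·E[r] = -0.070000, running G = 0.130000
t=2: π = [0.2680, 0.3380, 0.3940], E[r] = -0.0840, γ^t·E[r] = -0.041160, running G = 0.088840
t=3: π = [0.2676, 0.3380, 0.3944], E[r] = -0.0844, γ^t·E[r] = -0.028949, running G = 0.059891
t=4: π = [0.2676, 0.3380, 0.3944], E[r] = -0.0846, γ^t·E[r] = -0.020303, running G = 0.039588
t=5: π = [0.2676, 0.3380, 0.3944], E[r] = -0.0845, γ^t·E[r] = -0.014200, running G = 0.025388
t=6: π = [0.2676, 0.3380, 0.3944], E[r] = -0.0845, γ^t·E[r] = -0.009943, running G = 0.015445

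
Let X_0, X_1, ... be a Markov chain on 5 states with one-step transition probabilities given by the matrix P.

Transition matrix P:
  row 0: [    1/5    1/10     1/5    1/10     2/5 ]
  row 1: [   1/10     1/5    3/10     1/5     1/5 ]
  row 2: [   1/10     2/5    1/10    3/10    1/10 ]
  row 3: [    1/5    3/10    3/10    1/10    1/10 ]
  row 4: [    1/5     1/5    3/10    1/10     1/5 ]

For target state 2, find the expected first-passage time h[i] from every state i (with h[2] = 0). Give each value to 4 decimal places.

h = [3.9052, 3.5107, 0.0000, 3.5433, 3.5469]

First-step conditioning: h[2] = 0; for i ≠ 2, h[i] = 1 + Σ_k P[i][k]·h[k].
  h[0] = 1 + 1/5·h[0] + 1/10·h[1] + 1/10·h[3] + 2/5·h[4]
  h[1] = 1 + 1/10·h[0] + 1/5·h[1] + 1/5·h[3] + 1/5·h[4]
  h[3] = 1 + 1/5·h[0] + 3/10·h[1] + 1/10·h[3] + 1/10·h[4]
  h[4] = 1 + 1/5·h[0] + 1/5·h[1] + 1/10·h[3] + 1/5·h[4]
Solving the 4×4 linear system over states ≠ 2 gives exactly h = [10790/2763, 9700/2763, 0, 9790/2763, 9800/2763] (h[2] = 0 is the target).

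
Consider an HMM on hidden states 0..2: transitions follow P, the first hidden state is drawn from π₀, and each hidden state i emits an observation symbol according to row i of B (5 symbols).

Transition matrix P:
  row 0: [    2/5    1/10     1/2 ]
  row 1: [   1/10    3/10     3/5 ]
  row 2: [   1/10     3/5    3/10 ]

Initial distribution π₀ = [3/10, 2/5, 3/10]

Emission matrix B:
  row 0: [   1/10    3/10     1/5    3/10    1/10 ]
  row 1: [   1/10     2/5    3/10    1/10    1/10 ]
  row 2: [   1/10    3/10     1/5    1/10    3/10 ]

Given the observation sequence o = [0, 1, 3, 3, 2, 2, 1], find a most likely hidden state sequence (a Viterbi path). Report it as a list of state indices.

path = [0, 0, 0, 0, 2, 1, 2]

t=0: δ = [3.000e-02, 4.000e-02, 3.000e-02]  (obs o_0=0)
t=1: δ = [3.600e-03, 7.200e-03, 7.200e-03]  ψ = [0, 2, 1]  (obs o_1=1)
t=2: δ = [4.320e-04, 4.320e-04, 4.320e-04]  ψ = [0, 2, 1]  (obs o_2=3)
t=3: δ = [5.184e-05, 2.592e-05, 2.592e-05]  ψ = [0, 2, 1]  (obs o_3=3)
t=4: δ = [4.147e-06, 4.666e-06, 5.184e-06]  ψ = [0, 2, 0]  (obs o_4=2)
t=5: δ = [3.318e-07, 9.331e-07, 5.599e-07]  ψ = [0, 2, 1]  (obs o_5=2)
t=6: δ = [3.981e-08, 1.344e-07, 1.680e-07]  ψ = [0, 2, 1]  (obs o_6=1)
backtrack: best end state = 2; path = [0, 0, 0, 0, 2, 1, 2]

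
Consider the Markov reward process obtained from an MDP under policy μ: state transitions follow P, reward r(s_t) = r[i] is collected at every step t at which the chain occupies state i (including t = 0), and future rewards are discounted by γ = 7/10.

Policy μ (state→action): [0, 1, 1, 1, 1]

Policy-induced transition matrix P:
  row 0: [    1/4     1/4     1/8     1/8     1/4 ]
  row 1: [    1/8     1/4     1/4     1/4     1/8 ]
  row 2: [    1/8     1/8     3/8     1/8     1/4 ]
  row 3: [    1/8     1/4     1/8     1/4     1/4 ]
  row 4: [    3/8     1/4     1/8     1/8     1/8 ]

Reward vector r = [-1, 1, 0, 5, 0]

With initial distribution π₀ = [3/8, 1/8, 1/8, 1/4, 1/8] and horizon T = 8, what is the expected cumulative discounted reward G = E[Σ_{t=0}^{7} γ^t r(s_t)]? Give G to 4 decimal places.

t=0: π = [0.3750, 0.1250, 0.1250, 0.2500, 0.1250], E[r] = 1.0000, γ^t·E[r] = 1.000000, running G = 1.000000
t=1: π = [0.2031, 0.2344, 0.1719, 0.1719, 0.2188], E[r] = 0.8906, γ^t·E[r] = 0.623438, running G = 1.623438
t=2: π = [0.2051, 0.2285, 0.1973, 0.1758, 0.1934], E[r] = 0.9023, γ^t·E[r] = 0.442148, running G = 2.065586
t=3: π = [0.1990, 0.2253, 0.2029, 0.1755, 0.1973], E[r] = 0.9041, γ^t·E[r] = 0.310090, running G = 2.375676
t=4: π = [0.1992, 0.2246, 0.2039, 0.1751, 0.1972], E[r] = 0.9010, γ^t·E[r] = 0.216330, running G = 2.592006
t=5: π = [0.1992, 0.2245, 0.2041, 0.1750, 0.1973], E[r] = 0.9002, γ^t·E[r] = 0.151291, running G = 2.743297
t=6: π = [0.1992, 0.2245, 0.2041, 0.1749, 0.1973], E[r] = 0.9000, γ^t·E[r] = 0.105879, running G = 2.849176
t=7: π = [0.1992, 0.2245, 0.2041, 0.1749, 0.1973], E[r] = 0.8999, γ^t·E[r] = 0.074112, running G = 2.923287

G = 2.9233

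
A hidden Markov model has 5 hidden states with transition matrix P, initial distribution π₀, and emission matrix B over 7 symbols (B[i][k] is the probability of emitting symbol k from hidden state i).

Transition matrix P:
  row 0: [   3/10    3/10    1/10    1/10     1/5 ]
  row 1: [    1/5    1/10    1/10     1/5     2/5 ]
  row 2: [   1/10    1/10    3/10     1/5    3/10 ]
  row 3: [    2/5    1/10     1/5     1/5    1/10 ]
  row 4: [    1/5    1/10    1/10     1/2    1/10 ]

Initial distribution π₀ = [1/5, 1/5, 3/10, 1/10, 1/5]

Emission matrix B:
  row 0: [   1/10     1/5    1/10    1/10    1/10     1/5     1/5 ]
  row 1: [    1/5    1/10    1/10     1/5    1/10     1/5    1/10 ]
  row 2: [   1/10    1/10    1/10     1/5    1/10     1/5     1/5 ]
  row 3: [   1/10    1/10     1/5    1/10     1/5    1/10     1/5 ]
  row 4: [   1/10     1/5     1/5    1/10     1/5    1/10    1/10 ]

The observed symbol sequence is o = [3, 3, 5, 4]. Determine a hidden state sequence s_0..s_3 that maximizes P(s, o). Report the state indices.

path = [2, 2, 2, 4]

t=0: δ = [2.000e-02, 4.000e-02, 6.000e-02, 1.000e-02, 2.000e-02]  (obs o_0=3)
t=1: δ = [8.000e-04, 1.200e-03, 3.600e-03, 1.200e-03, 1.800e-03]  ψ = [1, 0, 2, 2, 2]  (obs o_1=3)
t=2: δ = [9.600e-05, 7.200e-05, 2.160e-04, 9.000e-05, 1.080e-04]  ψ = [3, 2, 2, 4, 2]  (obs o_2=5)
t=3: δ = [3.600e-06, 2.880e-06, 6.480e-06, 1.080e-05, 1.296e-05]  ψ = [3, 0, 2, 4, 2]  (obs o_3=4)
backtrack: best end state = 4; path = [2, 2, 2, 4]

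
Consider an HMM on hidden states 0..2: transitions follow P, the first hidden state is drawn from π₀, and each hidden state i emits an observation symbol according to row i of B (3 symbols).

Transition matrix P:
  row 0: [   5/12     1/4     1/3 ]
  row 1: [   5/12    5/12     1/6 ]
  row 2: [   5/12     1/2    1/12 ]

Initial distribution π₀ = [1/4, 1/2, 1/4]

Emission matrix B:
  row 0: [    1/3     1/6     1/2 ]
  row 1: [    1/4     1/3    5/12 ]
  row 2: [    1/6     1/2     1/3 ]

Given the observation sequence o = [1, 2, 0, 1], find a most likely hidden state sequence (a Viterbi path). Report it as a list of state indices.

t=0: δ = [4.167e-02, 1.667e-01, 1.250e-01]  (obs o_0=1)
t=1: δ = [3.472e-02, 2.894e-02, 9.259e-03]  ψ = [1, 1, 1]  (obs o_1=2)
t=2: δ = [4.823e-03, 3.014e-03, 1.929e-03]  ψ = [0, 1, 0]  (obs o_2=0)
t=3: δ = [3.349e-04, 4.186e-04, 8.038e-04]  ψ = [0, 1, 0]  (obs o_3=1)
backtrack: best end state = 2; path = [1, 0, 0, 2]

path = [1, 0, 0, 2]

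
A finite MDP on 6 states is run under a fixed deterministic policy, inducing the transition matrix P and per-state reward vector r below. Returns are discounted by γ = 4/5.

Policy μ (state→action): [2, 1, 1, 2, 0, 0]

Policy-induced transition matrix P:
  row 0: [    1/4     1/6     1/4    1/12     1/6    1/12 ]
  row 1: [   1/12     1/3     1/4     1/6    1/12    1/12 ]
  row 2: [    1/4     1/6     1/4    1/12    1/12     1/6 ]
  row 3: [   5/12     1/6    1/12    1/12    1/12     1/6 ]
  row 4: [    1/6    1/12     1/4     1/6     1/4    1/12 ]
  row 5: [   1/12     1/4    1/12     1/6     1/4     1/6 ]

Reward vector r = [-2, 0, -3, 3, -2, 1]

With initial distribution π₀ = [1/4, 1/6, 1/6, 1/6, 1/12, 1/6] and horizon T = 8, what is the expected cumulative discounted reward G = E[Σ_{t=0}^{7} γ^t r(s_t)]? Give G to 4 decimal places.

t=0: π = [0.2500, 0.1667, 0.1667, 0.1667, 0.0833, 0.1667], E[r] = -0.5000, γ^t·E[r] = -0.500000, running G = -0.500000
t=1: π = [0.2153, 0.2014, 0.1944, 0.1181, 0.1458, 0.1250], E[r] = -0.8264, γ^t·E[r] = -0.661111, running G = -1.161111
t=2: π = [0.2031, 0.1985, 0.2095, 0.1227, 0.1464, 0.1198], E[r] = -0.8397, γ^t·E[r] = -0.537407, running G = -1.698519
t=3: π = [0.2052, 0.1975, 0.2096, 0.1221, 0.1446, 0.1210], E[r] = -0.8412, γ^t·E[r] = -0.430716, running G = -2.129235
t=4: π = [0.2052, 0.1976, 0.2095, 0.1219, 0.1447, 0.1211], E[r] = -0.8414, γ^t·E[r] = -0.344655, running G = -2.473890
t=5: π = [0.2052, 0.1976, 0.2095, 0.1219, 0.1447, 0.1210], E[r] = -0.8414, γ^t·E[r] = -0.275703, running G = -2.749593
t=6: π = [0.2052, 0.1976, 0.2095, 0.1219, 0.1447, 0.1210], E[r] = -0.8414, γ^t·E[r] = -0.220559, running G = -2.970152
t=7: π = [0.2052, 0.1976, 0.2095, 0.1219, 0.1447, 0.1210], E[r] = -0.8414, γ^t·E[r] = -0.176447, running G = -3.146600

G = -3.1466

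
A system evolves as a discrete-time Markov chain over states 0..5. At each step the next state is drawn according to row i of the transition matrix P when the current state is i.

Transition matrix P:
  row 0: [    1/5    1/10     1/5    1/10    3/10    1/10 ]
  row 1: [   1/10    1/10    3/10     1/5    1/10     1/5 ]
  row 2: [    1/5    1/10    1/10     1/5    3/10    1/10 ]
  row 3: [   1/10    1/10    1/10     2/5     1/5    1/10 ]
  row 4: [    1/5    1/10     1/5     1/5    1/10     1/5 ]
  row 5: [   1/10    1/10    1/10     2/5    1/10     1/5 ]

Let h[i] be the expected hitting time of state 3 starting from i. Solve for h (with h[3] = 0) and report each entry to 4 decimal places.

h = [5.1998, 4.5896, 4.7271, 0.0000, 4.6369, 3.6442]

First-step conditioning: h[3] = 0; for i ≠ 3, h[i] = 1 + Σ_k P[i][k]·h[k].
  h[0] = 1 + 1/5·h[0] + 1/10·h[1] + 1/5·h[2] + 3/10·h[4] + 1/10·h[5]
  h[1] = 1 + 1/10·h[0] + 1/10·h[1] + 3/10·h[2] + 1/10·h[4] + 1/5·h[5]
  h[2] = 1 + 1/5·h[0] + 1/10·h[1] + 1/10·h[2] + 3/10·h[4] + 1/10·h[5]
  h[4] = 1 + 1/5·h[0] + 1/10·h[1] + 1/5·h[2] + 1/10·h[4] + 1/5·h[5]
  h[5] = 1 + 1/10·h[0] + 1/10·h[1] + 1/10·h[2] + 1/10·h[4] + 1/5·h[5]
Solving the 5×5 linear system over states ≠ 3 gives exactly h = [12100/2327, 10680/2327, 11000/2327, 0, 830/179, 8480/2327] (h[3] = 0 is the target).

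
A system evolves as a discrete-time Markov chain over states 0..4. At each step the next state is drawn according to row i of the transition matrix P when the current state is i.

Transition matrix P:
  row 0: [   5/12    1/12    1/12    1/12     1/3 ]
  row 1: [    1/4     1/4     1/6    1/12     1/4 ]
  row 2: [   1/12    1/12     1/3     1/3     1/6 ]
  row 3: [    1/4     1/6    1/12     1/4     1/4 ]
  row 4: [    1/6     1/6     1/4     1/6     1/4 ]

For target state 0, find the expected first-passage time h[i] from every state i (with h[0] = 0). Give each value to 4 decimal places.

First-step conditioning: h[0] = 0; for i ≠ 0, h[i] = 1 + Σ_k P[i][k]·h[k].
  h[1] = 1 + 1/4·h[1] + 1/6·h[2] + 1/12·h[3] + 1/4·h[4]
  h[2] = 1 + 1/12·h[1] + 1/3·h[2] + 1/3·h[3] + 1/6·h[4]
  h[3] = 1 + 1/6·h[1] + 1/12·h[2] + 1/4·h[3] + 1/4·h[4]
  h[4] = 1 + 1/6·h[1] + 1/4·h[2] + 1/6·h[3] + 1/4·h[4]
Solving the 4×4 linear system over states ≠ 0 gives exactly h = [0, 2988/587, 3540/587, 14664/2935, 16392/2935] (h[0] = 0 is the target).

h = [0.0000, 5.0903, 6.0307, 4.9963, 5.5850]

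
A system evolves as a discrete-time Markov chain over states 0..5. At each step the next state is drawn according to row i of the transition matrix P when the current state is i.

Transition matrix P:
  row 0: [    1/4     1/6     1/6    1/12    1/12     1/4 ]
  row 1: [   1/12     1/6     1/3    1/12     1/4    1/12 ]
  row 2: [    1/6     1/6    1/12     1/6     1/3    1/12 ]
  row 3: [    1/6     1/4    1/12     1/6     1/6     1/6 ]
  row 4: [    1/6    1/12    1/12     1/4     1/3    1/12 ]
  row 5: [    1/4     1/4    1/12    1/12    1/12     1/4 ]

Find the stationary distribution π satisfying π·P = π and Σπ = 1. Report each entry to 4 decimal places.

π = [0.1797, 0.1733, 0.1416, 0.1425, 0.2127, 0.1502]

Balance equations π_j = Σ_i π_i·P[i][j]:
  π_0 = 1/4·π_0 + 1/12·π_1 + 1/6·π_2 + 1/6·π_3 + 1/6·π_4 + 1/4·π_5
  π_1 = 1/6·π_0 + 1/6·π_1 + 1/6·π_2 + 1/4·π_3 + 1/12·π_4 + 1/4·π_5
  π_2 = 1/6·π_0 + 1/3·π_1 + 1/12·π_2 + 1/12·π_3 + 1/12·π_4 + 1/12·π_5
  π_3 = 1/12·π_0 + 1/12·π_1 + 1/6·π_2 + 1/6·π_3 + 1/4·π_4 + 1/12·π_5
  π_4 = 1/12·π_0 + 1/4·π_1 + 1/3·π_2 + 1/6·π_3 + 1/3·π_4 + 1/12·π_5
  normalize: π_0 + π_1 + π_2 + π_3 + π_4 + π_5 = 1
Solving the linear system gives exactly π = [2881/16031, 8336/48093, 6812/48093, 403/2829, 10228/48093, 7223/48093].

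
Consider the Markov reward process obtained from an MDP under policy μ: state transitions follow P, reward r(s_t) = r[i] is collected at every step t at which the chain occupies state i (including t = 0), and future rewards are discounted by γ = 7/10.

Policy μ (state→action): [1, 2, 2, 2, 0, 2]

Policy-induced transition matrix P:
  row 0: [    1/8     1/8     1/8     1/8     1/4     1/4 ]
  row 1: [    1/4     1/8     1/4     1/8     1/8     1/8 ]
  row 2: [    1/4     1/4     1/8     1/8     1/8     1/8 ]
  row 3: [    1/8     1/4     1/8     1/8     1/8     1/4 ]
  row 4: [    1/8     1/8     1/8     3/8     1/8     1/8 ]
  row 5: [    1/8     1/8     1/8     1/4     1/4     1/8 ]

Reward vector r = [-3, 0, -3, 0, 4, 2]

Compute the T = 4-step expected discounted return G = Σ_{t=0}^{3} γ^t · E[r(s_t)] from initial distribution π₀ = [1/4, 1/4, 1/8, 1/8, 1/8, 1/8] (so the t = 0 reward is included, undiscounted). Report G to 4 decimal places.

G = -0.2760

t=0: π = [0.2500, 0.2500, 0.1250, 0.1250, 0.1250, 0.1250], E[r] = -0.3750, γ^t·E[r] = -0.375000, running G = -0.375000
t=1: π = [0.1719, 0.1563, 0.1563, 0.1719, 0.1719, 0.1719], E[r] = 0.0469, γ^t·E[r] = 0.032813, running G = -0.342188
t=2: π = [0.1641, 0.1660, 0.1445, 0.1895, 0.1680, 0.1680], E[r] = 0.0820, γ^t·E[r] = 0.040195, running G = -0.301992
t=3: π = [0.1638, 0.1667, 0.1458, 0.1880, 0.1665, 0.1692], E[r] = 0.0757, γ^t·E[r] = 0.025959, running G = -0.276033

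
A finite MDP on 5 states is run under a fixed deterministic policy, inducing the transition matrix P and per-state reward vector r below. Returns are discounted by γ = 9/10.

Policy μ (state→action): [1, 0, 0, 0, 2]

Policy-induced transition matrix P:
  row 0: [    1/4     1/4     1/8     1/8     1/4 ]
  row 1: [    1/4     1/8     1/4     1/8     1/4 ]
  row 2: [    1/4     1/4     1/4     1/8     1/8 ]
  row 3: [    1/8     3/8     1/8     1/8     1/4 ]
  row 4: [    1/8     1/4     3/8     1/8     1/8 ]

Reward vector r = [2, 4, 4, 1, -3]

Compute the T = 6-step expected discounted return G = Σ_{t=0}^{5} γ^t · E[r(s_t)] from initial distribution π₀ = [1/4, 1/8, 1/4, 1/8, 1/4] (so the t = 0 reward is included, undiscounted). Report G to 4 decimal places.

G = 8.1840

t=0: π = [0.2500, 0.1250, 0.2500, 0.1250, 0.2500], E[r] = 1.3750, γ^t·E[r] = 1.375000, running G = 1.375000
t=1: π = [0.2031, 0.2500, 0.2344, 0.1250, 0.1875], E[r] = 1.9063, γ^t·E[r] = 1.715625, running G = 3.090625
t=2: π = [0.2109, 0.2344, 0.2324, 0.1250, 0.1973], E[r] = 1.8223, γ^t·E[r] = 1.476035, running G = 4.566660
t=3: π = [0.2097, 0.2363, 0.2327, 0.1250, 0.1963], E[r] = 1.8315, γ^t·E[r] = 1.335195, running G = 5.901855
t=4: π = [0.2098, 0.2361, 0.2327, 0.1250, 0.1964], E[r] = 1.8307, γ^t·E[r] = 1.201095, running G = 7.102950
t=5: π = [0.2098, 0.2361, 0.2327, 0.1250, 0.1964], E[r] = 1.8308, γ^t·E[r] = 1.081062, running G = 8.184011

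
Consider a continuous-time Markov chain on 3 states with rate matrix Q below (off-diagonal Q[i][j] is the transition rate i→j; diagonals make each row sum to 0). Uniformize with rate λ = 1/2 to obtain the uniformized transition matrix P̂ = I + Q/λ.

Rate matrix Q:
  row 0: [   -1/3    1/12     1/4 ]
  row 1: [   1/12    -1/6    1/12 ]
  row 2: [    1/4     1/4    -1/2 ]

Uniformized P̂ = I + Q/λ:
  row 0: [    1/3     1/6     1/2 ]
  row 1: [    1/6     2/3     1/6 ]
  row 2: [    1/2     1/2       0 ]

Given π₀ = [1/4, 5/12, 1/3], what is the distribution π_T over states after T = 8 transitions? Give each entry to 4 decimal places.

π = [0.2903, 0.4838, 0.2258]

t=0: π = [0.2500, 0.4167, 0.3333]
t=1: π = [0.3194, 0.4861, 0.1944]
t=2: π = [0.2847, 0.4745, 0.2407]
t=3: π = [0.2944, 0.4842, 0.2215]
t=4: π = [0.2895, 0.4826, 0.2279]
t=5: π = [0.2909, 0.4839, 0.2252]
t=6: π = [0.2902, 0.4837, 0.2261]
t=7: π = [0.2904, 0.4839, 0.2257]
t=8: π = [0.2903, 0.4838, 0.2258]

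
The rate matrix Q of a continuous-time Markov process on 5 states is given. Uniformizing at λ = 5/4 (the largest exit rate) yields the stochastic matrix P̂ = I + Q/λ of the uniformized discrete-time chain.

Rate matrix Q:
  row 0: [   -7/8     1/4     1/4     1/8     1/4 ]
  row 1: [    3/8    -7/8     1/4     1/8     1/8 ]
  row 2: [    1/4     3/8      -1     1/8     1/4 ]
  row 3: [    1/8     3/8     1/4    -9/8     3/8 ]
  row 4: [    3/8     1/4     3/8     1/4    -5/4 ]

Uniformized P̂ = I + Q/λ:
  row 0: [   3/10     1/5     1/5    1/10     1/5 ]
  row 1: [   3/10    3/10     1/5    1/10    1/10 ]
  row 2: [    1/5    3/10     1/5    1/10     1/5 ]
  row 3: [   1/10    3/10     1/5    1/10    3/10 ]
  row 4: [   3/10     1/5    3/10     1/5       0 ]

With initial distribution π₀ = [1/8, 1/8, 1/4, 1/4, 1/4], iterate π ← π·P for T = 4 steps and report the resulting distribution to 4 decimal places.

t=0: π = [0.1250, 0.1250, 0.2500, 0.2500, 0.2500]
t=1: π = [0.2250, 0.2625, 0.2250, 0.1250, 0.1625]
t=2: π = [0.2525, 0.2613, 0.2163, 0.1163, 0.1538]
t=3: π = [0.2551, 0.2594, 0.2154, 0.1154, 0.1548]
t=4: π = [0.2554, 0.2590, 0.2155, 0.1155, 0.1547]

π = [0.2554, 0.2590, 0.2155, 0.1155, 0.1547]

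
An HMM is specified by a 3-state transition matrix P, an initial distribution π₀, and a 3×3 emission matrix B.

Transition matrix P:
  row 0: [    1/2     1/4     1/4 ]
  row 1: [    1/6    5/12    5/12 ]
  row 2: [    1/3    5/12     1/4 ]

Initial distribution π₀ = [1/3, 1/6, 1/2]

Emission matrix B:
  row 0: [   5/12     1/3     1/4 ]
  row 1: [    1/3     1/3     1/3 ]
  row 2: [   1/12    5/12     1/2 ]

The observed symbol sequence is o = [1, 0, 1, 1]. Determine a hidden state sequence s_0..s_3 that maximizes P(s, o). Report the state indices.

t=0: δ = [1.111e-01, 5.556e-02, 2.083e-01]  (obs o_0=1)
t=1: δ = [2.894e-02, 2.894e-02, 4.340e-03]  ψ = [2, 2, 2]  (obs o_1=0)
t=2: δ = [4.823e-03, 4.019e-03, 5.023e-03]  ψ = [0, 1, 1]  (obs o_2=1)
t=3: δ = [8.038e-04, 6.977e-04, 6.977e-04]  ψ = [0, 2, 1]  (obs o_3=1)
backtrack: best end state = 0; path = [2, 0, 0, 0]

path = [2, 0, 0, 0]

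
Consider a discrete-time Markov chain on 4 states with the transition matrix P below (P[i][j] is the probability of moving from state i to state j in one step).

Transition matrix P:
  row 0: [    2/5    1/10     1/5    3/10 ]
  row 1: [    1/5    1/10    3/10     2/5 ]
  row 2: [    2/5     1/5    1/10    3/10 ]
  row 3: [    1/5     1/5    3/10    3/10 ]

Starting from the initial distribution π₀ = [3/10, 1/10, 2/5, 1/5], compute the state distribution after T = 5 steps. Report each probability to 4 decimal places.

t=0: π = [0.3000, 0.1000, 0.4000, 0.2000]
t=1: π = [0.3400, 0.1600, 0.1900, 0.3100]
t=2: π = [0.3060, 0.1500, 0.2280, 0.3160]
t=3: π = [0.3068, 0.1544, 0.2238, 0.3150]
t=4: π = [0.3061, 0.1539, 0.2246, 0.3154]
t=5: π = [0.3061, 0.1540, 0.2245, 0.3154]

π = [0.3061, 0.1540, 0.2245, 0.3154]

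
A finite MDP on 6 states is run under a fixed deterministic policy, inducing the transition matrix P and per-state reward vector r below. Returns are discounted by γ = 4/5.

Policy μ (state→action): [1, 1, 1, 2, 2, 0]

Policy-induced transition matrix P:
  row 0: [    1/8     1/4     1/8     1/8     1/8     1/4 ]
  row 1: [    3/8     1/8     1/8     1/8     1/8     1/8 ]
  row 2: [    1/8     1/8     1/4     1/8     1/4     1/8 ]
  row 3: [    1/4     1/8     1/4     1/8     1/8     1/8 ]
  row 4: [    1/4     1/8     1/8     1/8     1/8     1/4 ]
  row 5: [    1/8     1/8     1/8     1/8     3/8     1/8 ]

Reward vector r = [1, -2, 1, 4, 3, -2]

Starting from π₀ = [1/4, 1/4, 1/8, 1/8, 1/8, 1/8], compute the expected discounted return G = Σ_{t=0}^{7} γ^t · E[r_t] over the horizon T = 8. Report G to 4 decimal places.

t=0: π = [0.2500, 0.2500, 0.1250, 0.1250, 0.1250, 0.1250], E[r] = 0.5000, γ^t·E[r] = 0.500000, running G = 0.500000
t=1: π = [0.2188, 0.1563, 0.1563, 0.1250, 0.1719, 0.1719], E[r] = 0.7344, γ^t·E[r] = 0.587500, running G = 1.087500
t=2: π = [0.2012, 0.1523, 0.1602, 0.1250, 0.1875, 0.1738], E[r] = 0.7715, γ^t·E[r] = 0.493750, running G = 1.581250
t=3: π = [0.2021, 0.1501, 0.1606, 0.1250, 0.1885, 0.1736], E[r] = 0.7808, γ^t·E[r] = 0.399750, running G = 1.981000
t=4: π = [0.2017, 0.1503, 0.1607, 0.1250, 0.1885, 0.1738], E[r] = 0.7797, γ^t·E[r] = 0.319350, running G = 2.300350
t=5: π = [0.2018, 0.1502, 0.1607, 0.1250, 0.1885, 0.1738], E[r] = 0.7801, γ^t·E[r] = 0.255630, running G = 2.555980
t=6: π = [0.2017, 0.1502, 0.1607, 0.1250, 0.1885, 0.1738], E[r] = 0.7800, γ^t·E[r] = 0.204485, running G = 2.760465
t=7: π = [0.2017, 0.1502, 0.1607, 0.1250, 0.1885, 0.1738], E[r] = 0.7801, γ^t·E[r] = 0.163591, running G = 2.924056

G = 2.9241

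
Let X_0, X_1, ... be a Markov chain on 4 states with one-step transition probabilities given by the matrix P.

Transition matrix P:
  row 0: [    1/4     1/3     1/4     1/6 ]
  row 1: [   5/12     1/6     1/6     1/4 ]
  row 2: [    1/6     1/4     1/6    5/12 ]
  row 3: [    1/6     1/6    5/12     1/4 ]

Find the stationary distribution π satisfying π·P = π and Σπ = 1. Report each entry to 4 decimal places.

Balance equations π_j = Σ_i π_i·P[i][j]:
  π_0 = 1/4·π_0 + 5/12·π_1 + 1/6·π_2 + 1/6·π_3
  π_1 = 1/3·π_0 + 1/6·π_1 + 1/4·π_2 + 1/6·π_3
  π_2 = 1/4·π_0 + 1/6·π_1 + 1/6·π_2 + 5/12·π_3
  normalize: π_0 + π_1 + π_2 + π_3 = 1
Solving the linear system gives exactly π = [157/643, 147/643, 164/643, 175/643].

π = [0.2442, 0.2286, 0.2551, 0.2722]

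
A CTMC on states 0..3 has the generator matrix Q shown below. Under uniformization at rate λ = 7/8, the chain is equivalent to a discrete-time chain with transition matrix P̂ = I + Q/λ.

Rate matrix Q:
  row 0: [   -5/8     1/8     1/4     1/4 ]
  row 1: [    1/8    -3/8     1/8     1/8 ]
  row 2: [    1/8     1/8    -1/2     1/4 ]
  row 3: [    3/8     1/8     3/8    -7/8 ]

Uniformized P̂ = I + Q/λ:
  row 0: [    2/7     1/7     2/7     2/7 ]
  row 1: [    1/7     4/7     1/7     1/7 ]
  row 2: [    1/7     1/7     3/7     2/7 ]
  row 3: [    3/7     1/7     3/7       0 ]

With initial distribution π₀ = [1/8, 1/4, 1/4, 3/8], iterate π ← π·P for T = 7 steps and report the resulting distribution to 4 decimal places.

t=0: π = [0.1250, 0.2500, 0.2500, 0.3750]
t=1: π = [0.2679, 0.2500, 0.3393, 0.1429]
t=2: π = [0.2219, 0.2500, 0.3189, 0.2092]
t=3: π = [0.2343, 0.2500, 0.3254, 0.1902]
t=4: π = [0.2307, 0.2500, 0.3237, 0.1956]
t=5: π = [0.2317, 0.2500, 0.3242, 0.1941]
t=6: π = [0.2314, 0.2500, 0.3240, 0.1945]
t=7: π = [0.2315, 0.2500, 0.3241, 0.1944]

π = [0.2315, 0.2500, 0.3241, 0.1944]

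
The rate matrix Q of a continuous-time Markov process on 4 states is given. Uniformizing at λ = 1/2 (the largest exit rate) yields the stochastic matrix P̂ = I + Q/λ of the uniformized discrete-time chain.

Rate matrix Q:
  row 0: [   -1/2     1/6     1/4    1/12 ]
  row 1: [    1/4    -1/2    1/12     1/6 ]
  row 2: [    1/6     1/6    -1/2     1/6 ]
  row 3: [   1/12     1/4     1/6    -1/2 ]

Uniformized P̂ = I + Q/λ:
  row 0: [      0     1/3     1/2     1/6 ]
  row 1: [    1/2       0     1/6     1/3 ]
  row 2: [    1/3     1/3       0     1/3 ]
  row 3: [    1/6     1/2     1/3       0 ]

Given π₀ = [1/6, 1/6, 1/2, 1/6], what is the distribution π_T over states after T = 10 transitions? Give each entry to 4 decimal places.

t=0: π = [0.1667, 0.1667, 0.5000, 0.1667]
t=1: π = [0.2778, 0.3056, 0.1667, 0.2500]
t=2: π = [0.2500, 0.2731, 0.2731, 0.2037]
t=3: π = [0.2616, 0.2762, 0.2384, 0.2238]
t=4: π = [0.2549, 0.2785, 0.2514, 0.2151]
t=5: π = [0.2589, 0.2763, 0.2456, 0.2191]
t=6: π = [0.2566, 0.2777, 0.2486, 0.2171]
t=7: π = [0.2579, 0.2769, 0.2469, 0.2182]
t=8: π = [0.2572, 0.2774, 0.2478, 0.2176]
t=9: π = [0.2576, 0.2771, 0.2473, 0.2179]
t=10: π = [0.2573, 0.2773, 0.2476, 0.2178]

π = [0.2573, 0.2773, 0.2476, 0.2178]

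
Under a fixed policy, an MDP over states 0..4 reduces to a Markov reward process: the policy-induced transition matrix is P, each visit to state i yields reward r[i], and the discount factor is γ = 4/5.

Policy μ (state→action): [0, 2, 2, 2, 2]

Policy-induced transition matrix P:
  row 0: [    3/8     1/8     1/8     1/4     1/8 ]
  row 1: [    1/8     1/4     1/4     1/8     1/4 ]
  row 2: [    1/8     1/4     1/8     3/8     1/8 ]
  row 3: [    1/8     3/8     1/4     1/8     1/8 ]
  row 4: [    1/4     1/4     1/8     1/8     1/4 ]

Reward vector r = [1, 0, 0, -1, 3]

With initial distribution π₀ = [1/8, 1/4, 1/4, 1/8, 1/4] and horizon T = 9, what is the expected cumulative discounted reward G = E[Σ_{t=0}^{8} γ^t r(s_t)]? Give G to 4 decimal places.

t=0: π = [0.1250, 0.2500, 0.2500, 0.1250, 0.2500], E[r] = 0.7500, γ^t·E[r] = 0.750000, running G = 0.750000
t=1: π = [0.1875, 0.2500, 0.1719, 0.2031, 0.1875], E[r] = 0.5469, γ^t·E[r] = 0.437500, running G = 1.187500
t=2: π = [0.1953, 0.2520, 0.1816, 0.1914, 0.1797], E[r] = 0.5430, γ^t·E[r] = 0.347500, running G = 1.535000
t=3: π = [0.1963, 0.2495, 0.1804, 0.1948, 0.1790], E[r] = 0.5383, γ^t·E[r] = 0.275625, running G = 1.810625
t=4: π = [0.1964, 0.2498, 0.1805, 0.1946, 0.1786], E[r] = 0.5375, γ^t·E[r] = 0.220150, running G = 2.030775
t=5: π = [0.1964, 0.2498, 0.1806, 0.1947, 0.1785], E[r] = 0.5374, γ^t·E[r] = 0.176089, running G = 2.206864
t=6: π = [0.1964, 0.2498, 0.1806, 0.1947, 0.1785], E[r] = 0.5374, γ^t·E[r] = 0.140864, running G = 2.347728
t=7: π = [0.1964, 0.2498, 0.1806, 0.1947, 0.1785], E[r] = 0.5374, γ^t·E[r] = 0.112691, running G = 2.460419
t=8: π = [0.1964, 0.2498, 0.1806, 0.1947, 0.1785], E[r] = 0.5374, γ^t·E[r] = 0.090153, running G = 2.550571

G = 2.5506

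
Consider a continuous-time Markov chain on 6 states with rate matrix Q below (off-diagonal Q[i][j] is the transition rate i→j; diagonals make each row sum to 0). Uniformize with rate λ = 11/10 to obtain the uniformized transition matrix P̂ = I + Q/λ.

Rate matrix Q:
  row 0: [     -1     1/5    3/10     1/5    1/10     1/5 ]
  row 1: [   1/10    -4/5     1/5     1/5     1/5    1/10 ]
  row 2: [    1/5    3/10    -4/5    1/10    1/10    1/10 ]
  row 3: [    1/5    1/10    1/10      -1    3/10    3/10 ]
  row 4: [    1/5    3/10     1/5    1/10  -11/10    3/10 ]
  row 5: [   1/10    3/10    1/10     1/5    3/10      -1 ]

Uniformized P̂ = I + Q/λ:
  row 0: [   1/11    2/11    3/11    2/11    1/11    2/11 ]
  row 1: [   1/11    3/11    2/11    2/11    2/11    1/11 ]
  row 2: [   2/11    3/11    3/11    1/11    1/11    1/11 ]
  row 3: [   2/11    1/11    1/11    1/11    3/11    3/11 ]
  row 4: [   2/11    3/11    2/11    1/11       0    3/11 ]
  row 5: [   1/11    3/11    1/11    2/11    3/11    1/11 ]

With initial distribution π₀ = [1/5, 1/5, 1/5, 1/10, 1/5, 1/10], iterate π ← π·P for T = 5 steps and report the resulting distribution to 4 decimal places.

t=0: π = [0.2000, 0.2000, 0.2000, 0.1000, 0.2000, 0.1000]
t=1: π = [0.1364, 0.2364, 0.2000, 0.1364, 0.1273, 0.1636]
t=2: π = [0.1331, 0.2355, 0.1851, 0.1397, 0.1554, 0.1512]
t=3: π = [0.1346, 0.2352, 0.1843, 0.1382, 0.1511, 0.1566]
t=4: π = [0.1340, 0.2354, 0.1840, 0.1388, 0.1522, 0.1557]
t=5: π = [0.1341, 0.2353, 0.1840, 0.1386, 0.1520, 0.1560]

π = [0.1341, 0.2353, 0.1840, 0.1386, 0.1520, 0.1560]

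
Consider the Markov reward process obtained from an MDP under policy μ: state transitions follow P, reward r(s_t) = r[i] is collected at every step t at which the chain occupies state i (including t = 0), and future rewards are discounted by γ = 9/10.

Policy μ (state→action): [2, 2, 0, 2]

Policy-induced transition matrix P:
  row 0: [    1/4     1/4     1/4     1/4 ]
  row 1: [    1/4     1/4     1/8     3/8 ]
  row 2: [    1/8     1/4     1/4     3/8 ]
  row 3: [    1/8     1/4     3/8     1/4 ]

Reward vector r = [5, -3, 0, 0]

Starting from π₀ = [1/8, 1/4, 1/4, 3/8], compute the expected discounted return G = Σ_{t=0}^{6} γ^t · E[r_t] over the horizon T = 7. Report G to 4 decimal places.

t=0: π = [0.1250, 0.2500, 0.2500, 0.3750], E[r] = -0.1250, γ^t·E[r] = -0.125000, running G = -0.125000
t=1: π = [0.1719, 0.2500, 0.2656, 0.3125], E[r] = 0.1094, γ^t·E[r] = 0.098438, running G = -0.026563
t=2: π = [0.1777, 0.2500, 0.2578, 0.3145], E[r] = 0.1387, γ^t·E[r] = 0.112324, running G = 0.085762
t=3: π = [0.1785, 0.2500, 0.2581, 0.3135], E[r] = 0.1423, γ^t·E[r] = 0.103761, running G = 0.189523
t=4: π = [0.1786, 0.2500, 0.2579, 0.3135], E[r] = 0.1428, γ^t·E[r] = 0.093686, running G = 0.283209
t=5: π = [0.1786, 0.2500, 0.2579, 0.3135], E[r] = 0.1428, γ^t·E[r] = 0.084351, running G = 0.367560
t=6: π = [0.1786, 0.2500, 0.2579, 0.3135], E[r] = 0.1429, γ^t·E[r] = 0.075920, running G = 0.443479

G = 0.4435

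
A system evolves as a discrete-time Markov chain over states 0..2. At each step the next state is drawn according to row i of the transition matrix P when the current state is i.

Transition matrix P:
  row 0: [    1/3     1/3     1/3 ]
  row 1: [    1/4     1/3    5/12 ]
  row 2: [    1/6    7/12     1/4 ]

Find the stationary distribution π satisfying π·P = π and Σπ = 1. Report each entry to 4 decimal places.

Balance equations π_j = Σ_i π_i·P[i][j]:
  π_0 = 1/3·π_0 + 1/4·π_1 + 1/6·π_2
  π_1 = 1/3·π_0 + 1/3·π_1 + 7/12·π_2
  normalize: π_0 + π_1 + π_2 = 1
Solving the linear system gives exactly π = [37/153, 64/153, 52/153].

π = [0.2418, 0.4183, 0.3399]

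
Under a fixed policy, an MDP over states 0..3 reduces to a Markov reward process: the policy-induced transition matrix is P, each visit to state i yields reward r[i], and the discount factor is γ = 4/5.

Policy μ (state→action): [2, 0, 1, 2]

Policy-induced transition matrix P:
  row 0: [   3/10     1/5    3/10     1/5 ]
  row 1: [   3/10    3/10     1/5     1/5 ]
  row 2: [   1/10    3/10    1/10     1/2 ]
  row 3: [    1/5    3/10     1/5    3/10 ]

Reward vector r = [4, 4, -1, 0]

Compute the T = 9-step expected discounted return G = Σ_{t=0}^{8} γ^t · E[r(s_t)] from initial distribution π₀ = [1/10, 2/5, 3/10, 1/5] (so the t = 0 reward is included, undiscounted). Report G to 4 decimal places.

t=0: π = [0.1000, 0.4000, 0.3000, 0.2000], E[r] = 1.7000, γ^t·E[r] = 1.700000, running G = 1.700000
t=1: π = [0.2200, 0.2900, 0.1800, 0.3100], E[r] = 1.8600, γ^t·E[r] = 1.488000, running G = 3.188000
t=2: π = [0.2330, 0.2780, 0.2040, 0.2850], E[r] = 1.8400, γ^t·E[r] = 1.177600, running G = 4.365600
t=3: π = [0.2307, 0.2767, 0.2029, 0.2897], E[r] = 1.8267, γ^t·E[r] = 0.935270, running G = 5.300870
t=4: π = [0.2305, 0.2769, 0.2028, 0.2898], E[r] = 1.8267, γ^t·E[r] = 0.748233, running G = 6.049103
t=5: π = [0.2305, 0.2770, 0.2028, 0.2898], E[r] = 1.8269, γ^t·E[r] = 0.598636, running G = 6.647739
t=6: π = [0.2305, 0.2770, 0.2028, 0.2898], E[r] = 1.8269, γ^t·E[r] = 0.478912, running G = 7.126652
t=7: π = [0.2305, 0.2770, 0.2028, 0.2898], E[r] = 1.8269, γ^t·E[r] = 0.383130, running G = 7.509781
t=8: π = [0.2305, 0.2770, 0.2028, 0.2898], E[r] = 1.8269, γ^t·E[r] = 0.306504, running G = 7.816285

G = 7.8163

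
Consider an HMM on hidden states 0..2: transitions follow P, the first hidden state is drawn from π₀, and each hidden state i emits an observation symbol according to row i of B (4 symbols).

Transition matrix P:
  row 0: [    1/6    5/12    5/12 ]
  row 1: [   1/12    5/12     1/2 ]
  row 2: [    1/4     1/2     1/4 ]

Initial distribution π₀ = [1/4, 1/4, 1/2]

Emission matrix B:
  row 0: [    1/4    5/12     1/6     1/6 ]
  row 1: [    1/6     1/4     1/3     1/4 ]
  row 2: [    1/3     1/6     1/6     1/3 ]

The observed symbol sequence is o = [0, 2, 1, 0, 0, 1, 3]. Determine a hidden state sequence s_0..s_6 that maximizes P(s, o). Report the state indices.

t=0: δ = [6.250e-02, 4.167e-02, 1.667e-01]  (obs o_0=0)
t=1: δ = [6.944e-03, 2.778e-02, 6.944e-03]  ψ = [2, 2, 2]  (obs o_1=2)
t=2: δ = [9.645e-04, 2.894e-03, 2.315e-03]  ψ = [1, 1, 1]  (obs o_2=1)
t=3: δ = [1.447e-04, 2.009e-04, 4.823e-04]  ψ = [2, 1, 1]  (obs o_3=0)
t=4: δ = [3.014e-05, 4.019e-05, 4.019e-05]  ψ = [2, 2, 2]  (obs o_4=0)
t=5: δ = [4.186e-06, 5.023e-06, 3.349e-06]  ψ = [2, 2, 1]  (obs o_5=1)
t=6: δ = [1.395e-07, 5.233e-07, 8.372e-07]  ψ = [2, 1, 1]  (obs o_6=3)
backtrack: best end state = 2; path = [2, 1, 1, 2, 2, 1, 2]

path = [2, 1, 1, 2, 2, 1, 2]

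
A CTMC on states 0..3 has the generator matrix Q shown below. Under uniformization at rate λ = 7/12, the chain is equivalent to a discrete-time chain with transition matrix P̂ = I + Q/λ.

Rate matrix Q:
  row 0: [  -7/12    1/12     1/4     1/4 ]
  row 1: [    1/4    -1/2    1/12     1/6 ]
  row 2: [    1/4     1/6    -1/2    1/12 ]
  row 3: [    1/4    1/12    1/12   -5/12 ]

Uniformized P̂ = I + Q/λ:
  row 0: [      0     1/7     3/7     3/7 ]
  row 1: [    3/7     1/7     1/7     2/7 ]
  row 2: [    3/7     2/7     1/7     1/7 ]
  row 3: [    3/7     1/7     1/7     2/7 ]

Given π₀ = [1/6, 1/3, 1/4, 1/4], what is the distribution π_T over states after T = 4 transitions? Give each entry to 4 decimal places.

t=0: π = [0.1667, 0.3333, 0.2500, 0.2500]
t=1: π = [0.3571, 0.1786, 0.1905, 0.2738]
t=2: π = [0.2755, 0.1701, 0.2449, 0.3095]
t=3: π = [0.3105, 0.1778, 0.2216, 0.2901]
t=4: π = [0.2955, 0.1745, 0.2316, 0.2984]

π = [0.2955, 0.1745, 0.2316, 0.2984]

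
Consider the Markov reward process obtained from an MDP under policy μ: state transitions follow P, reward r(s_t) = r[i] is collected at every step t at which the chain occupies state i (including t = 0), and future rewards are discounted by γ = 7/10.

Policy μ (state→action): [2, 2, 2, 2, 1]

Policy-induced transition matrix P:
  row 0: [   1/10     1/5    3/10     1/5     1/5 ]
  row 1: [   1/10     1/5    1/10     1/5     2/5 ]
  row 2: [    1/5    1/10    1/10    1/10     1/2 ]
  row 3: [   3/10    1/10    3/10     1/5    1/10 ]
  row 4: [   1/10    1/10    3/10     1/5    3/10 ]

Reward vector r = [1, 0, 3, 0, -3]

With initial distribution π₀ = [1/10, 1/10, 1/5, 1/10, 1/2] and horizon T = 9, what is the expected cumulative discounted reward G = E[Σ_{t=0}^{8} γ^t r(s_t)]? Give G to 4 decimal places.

t=0: π = [0.1000, 0.1000, 0.2000, 0.1000, 0.5000], E[r] = -0.8000, γ^t·E[r] = -0.800000, running G = -0.800000
t=1: π = [0.1400, 0.1200, 0.2400, 0.1800, 0.3200], E[r] = -0.1000, γ^t·E[r] = -0.070000, running G = -0.870000
t=2: π = [0.1600, 0.1260, 0.2280, 0.1760, 0.3100], E[r] = -0.0860, γ^t·E[r] = -0.042140, running G = -0.912140
t=3: π = [0.1580, 0.1286, 0.2292, 0.1772, 0.3070], E[r] = -0.0754, γ^t·E[r] = -0.025862, running G = -0.938002
t=4: π = [0.1584, 0.1287, 0.2284, 0.1771, 0.3075], E[r] = -0.0787, γ^t·E[r] = -0.018896, running G = -0.956898
t=5: π = [0.1583, 0.1287, 0.2286, 0.1772, 0.3073], E[r] = -0.0779, γ^t·E[r] = -0.013094, running G = -0.969992
t=6: π = [0.1583, 0.1287, 0.2285, 0.1771, 0.3073], E[r] = -0.0781, γ^t·E[r] = -0.009185, running G = -0.979176
t=7: π = [0.1583, 0.1287, 0.2286, 0.1771, 0.3073], E[r] = -0.0780, γ^t·E[r] = -0.006426, running G = -0.985602
t=8: π = [0.1583, 0.1287, 0.2285, 0.1771, 0.3073], E[r] = -0.0780, γ^t·E[r] = -0.004499, running G = -0.990100

G = -0.9901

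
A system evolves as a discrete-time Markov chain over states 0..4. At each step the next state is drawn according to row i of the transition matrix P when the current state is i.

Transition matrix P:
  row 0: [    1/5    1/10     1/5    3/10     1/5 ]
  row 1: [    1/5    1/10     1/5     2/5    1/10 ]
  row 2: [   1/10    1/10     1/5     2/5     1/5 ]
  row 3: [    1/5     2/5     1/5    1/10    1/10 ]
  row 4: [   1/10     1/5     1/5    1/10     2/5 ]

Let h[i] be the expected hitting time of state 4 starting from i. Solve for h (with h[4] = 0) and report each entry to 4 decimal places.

First-step conditioning: h[4] = 0; for i ≠ 4, h[i] = 1 + Σ_k P[i][k]·h[k].
  h[0] = 1 + 1/5·h[0] + 1/10·h[1] + 1/5·h[2] + 3/10·h[3]
  h[1] = 1 + 1/5·h[0] + 1/10·h[1] + 1/5·h[2] + 2/5·h[3]
  h[2] = 1 + 1/10·h[0] + 1/10·h[1] + 1/5·h[2] + 2/5·h[3]
  h[3] = 1 + 1/5·h[0] + 2/5·h[1] + 1/5·h[2] + 1/10·h[3]
Solving the 4×4 linear system over states ≠ 4 gives exactly h = [150/23, 500/69, 455/69, 500/69, 0] (h[4] = 0 is the target).

h = [6.5217, 7.2464, 6.5942, 7.2464, 0.0000]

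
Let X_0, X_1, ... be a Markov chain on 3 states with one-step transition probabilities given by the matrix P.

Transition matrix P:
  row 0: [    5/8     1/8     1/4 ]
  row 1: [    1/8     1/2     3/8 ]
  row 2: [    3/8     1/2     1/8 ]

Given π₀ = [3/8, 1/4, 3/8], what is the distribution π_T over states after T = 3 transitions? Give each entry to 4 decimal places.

π = [0.3848, 0.3550, 0.2603]

t=0: π = [0.3750, 0.2500, 0.3750]
t=1: π = [0.4063, 0.3594, 0.2344]
t=2: π = [0.3867, 0.3477, 0.2656]
t=3: π = [0.3848, 0.3550, 0.2603]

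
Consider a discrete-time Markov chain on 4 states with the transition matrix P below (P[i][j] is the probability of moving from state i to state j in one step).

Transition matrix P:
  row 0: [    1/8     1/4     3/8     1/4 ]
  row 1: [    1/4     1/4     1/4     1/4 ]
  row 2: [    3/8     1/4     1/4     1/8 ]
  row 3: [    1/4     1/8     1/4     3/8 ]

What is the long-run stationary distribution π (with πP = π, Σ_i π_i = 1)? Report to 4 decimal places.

Balance equations π_j = Σ_i π_i·P[i][j]:
  π_0 = 1/8·π_0 + 1/4·π_1 + 3/8·π_2 + 1/4·π_3
  π_1 = 1/4·π_0 + 1/4·π_1 + 1/4·π_2 + 1/8·π_3
  π_2 = 3/8·π_0 + 1/4·π_1 + 1/4·π_2 + 1/4·π_3
  normalize: π_0 + π_1 + π_2 + π_3 = 1
Solving the linear system gives exactly π = [18/71, 109/497, 20/71, 122/497].

π = [0.2535, 0.2193, 0.2817, 0.2455]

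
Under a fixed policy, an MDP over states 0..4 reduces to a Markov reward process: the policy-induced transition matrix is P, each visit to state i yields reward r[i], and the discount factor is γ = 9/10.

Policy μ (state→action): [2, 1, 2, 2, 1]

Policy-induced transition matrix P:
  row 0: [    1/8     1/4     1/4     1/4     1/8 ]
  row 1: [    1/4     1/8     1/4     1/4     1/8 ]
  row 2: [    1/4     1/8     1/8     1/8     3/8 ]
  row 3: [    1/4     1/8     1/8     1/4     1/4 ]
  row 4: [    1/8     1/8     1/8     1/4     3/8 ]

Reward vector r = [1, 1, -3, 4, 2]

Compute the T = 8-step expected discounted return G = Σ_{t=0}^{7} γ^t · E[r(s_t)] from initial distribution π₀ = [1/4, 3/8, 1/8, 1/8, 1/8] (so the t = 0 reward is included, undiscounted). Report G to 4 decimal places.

G = 6.8034

t=0: π = [0.2500, 0.3750, 0.1250, 0.1250, 0.1250], E[r] = 1.0000, γ^t·E[r] = 1.000000, running G = 1.000000
t=1: π = [0.2031, 0.1563, 0.2031, 0.2344, 0.2031], E[r] = 1.0938, γ^t·E[r] = 0.984375, running G = 1.984375
t=2: π = [0.1992, 0.1504, 0.1699, 0.2246, 0.2559], E[r] = 1.2500, γ^t·E[r] = 1.012500, running G = 2.996875
t=3: π = [0.1931, 0.1499, 0.1687, 0.2288, 0.2595], E[r] = 1.2710, γ^t·E[r] = 0.926556, running G = 3.923431
t=4: π = [0.1934, 0.1491, 0.1679, 0.2289, 0.2607], E[r] = 1.2759, γ^t·E[r] = 0.837104, running G = 4.760535
t=5: π = [0.1932, 0.1492, 0.1678, 0.2290, 0.2607], E[r] = 1.2765, γ^t·E[r] = 0.753768, running G = 5.514303
t=6: π = [0.1933, 0.1492, 0.1678, 0.2290, 0.2608], E[r] = 1.2766, γ^t·E[r] = 0.678452, running G = 6.192755
t=7: π = [0.1932, 0.1492, 0.1678, 0.2290, 0.2608], E[r] = 1.2766, γ^t·E[r] = 0.610614, running G = 6.803368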